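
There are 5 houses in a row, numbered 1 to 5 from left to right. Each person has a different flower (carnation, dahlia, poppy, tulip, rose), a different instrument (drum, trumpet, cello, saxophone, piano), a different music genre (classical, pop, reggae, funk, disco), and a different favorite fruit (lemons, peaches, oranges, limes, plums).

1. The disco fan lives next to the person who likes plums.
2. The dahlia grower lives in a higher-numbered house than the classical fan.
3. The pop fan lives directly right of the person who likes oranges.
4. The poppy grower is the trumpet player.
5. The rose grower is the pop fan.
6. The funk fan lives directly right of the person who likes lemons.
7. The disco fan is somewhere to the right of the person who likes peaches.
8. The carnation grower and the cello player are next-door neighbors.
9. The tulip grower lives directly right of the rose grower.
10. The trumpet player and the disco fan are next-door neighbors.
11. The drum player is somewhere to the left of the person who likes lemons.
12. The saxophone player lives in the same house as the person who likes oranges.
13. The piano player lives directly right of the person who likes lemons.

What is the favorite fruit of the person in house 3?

plums

The rose grower is narrowed to house 2 or 3 or 4; consider each.
Placing it in house 2 and house 4 leads to a contradiction, so it's in house 3.
From clue 5, the pop fan must be in house 3.
By clue 9, the tulip grower is in house 4.
Clue 3 places the person who likes oranges in house 2.
From clue 12, the saxophone player must be in house 2.
The only flower still possible for house 1 is poppy.
By clue 4, the trumpet player is in house 1.
Clue 10 places the disco fan in house 2.
That leaves piano as the instrument for house 5.
Clue 7: the person who likes peaches is in house 1.
Clue 11 places the person who likes lemons in house 4.
So house 3 gets drum for instrument.
So house 4 gets cello for instrument.
The only favorite fruit still possible for house 3 is plums.
So house 5 gets limes for favorite fruit.
The funk fan is in house 5 (clue 6).
The carnation grower is in house 5 (clue 8).
So house 2 gets dahlia for flower.
From clue 2, the classical fan must be in house 1.
House 4 music genre: only reggae fits.
So: house 1 = poppy/trumpet/classical/peaches, house 2 = dahlia/saxophone/disco/oranges, house 3 = rose/drum/pop/plums, house 4 = tulip/cello/reggae/lemons, house 5 = carnation/piano/funk/limes.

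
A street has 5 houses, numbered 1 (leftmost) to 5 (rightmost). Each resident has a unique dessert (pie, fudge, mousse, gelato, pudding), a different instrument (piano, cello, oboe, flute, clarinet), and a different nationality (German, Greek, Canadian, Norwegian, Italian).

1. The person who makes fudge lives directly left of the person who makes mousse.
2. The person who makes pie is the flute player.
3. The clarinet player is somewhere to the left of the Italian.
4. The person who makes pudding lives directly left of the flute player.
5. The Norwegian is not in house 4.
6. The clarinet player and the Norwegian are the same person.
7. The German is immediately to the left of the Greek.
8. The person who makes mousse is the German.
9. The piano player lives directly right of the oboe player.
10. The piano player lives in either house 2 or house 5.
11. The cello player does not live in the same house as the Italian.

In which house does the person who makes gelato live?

The oboe player is narrowed to house 1 or 4; consider each.
Placing it in house 1 leads to a contradiction, so it's in house 4.
By clue 9, the piano player is in house 5.
House 5's dessert must be gelato (nothing else left).
The only dessert still possible for house 4 is mousse.
The person who makes fudge is in house 3 (clue 1).
The German is in house 4 (clue 8).
That leaves pudding as the dessert for house 1.
The only dessert still possible for house 2 is pie.
The flute player is in house 2 (clue 2).
The Greek is in house 5 (clue 7).
Clue 3: the clarinet player is in house 1.
Clue 6 places the Norwegian in house 1.
The only instrument still possible for house 3 is cello.
Clue 11: the Italian is in house 2.
So house 3 gets Canadian for nationality.
So: house 1 = pudding/clarinet/Norwegian, house 2 = pie/flute/Italian, house 3 = fudge/cello/Canadian, house 4 = mousse/oboe/German, house 5 = gelato/piano/Greek.

5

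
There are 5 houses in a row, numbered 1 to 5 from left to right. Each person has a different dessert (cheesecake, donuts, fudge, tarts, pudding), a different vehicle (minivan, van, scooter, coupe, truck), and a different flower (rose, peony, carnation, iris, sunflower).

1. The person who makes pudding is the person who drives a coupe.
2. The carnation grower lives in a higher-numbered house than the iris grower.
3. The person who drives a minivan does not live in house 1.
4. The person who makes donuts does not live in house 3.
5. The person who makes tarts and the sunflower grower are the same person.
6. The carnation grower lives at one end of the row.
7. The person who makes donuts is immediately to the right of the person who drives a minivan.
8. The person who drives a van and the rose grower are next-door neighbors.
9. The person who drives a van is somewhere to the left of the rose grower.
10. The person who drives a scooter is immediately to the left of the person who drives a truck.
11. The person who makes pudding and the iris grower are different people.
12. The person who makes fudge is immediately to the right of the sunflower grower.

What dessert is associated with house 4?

Clue 6 places the carnation grower in house 5.
The person who makes donuts is narrowed to house 4 or 5; consider each.
Placing it in house 5 leads to a contradiction, so it's in house 4.
Clue 7 places the person who drives a minivan in house 3.
That leaves scooter as the vehicle for house 4.
From clue 10, the person who drives a truck must be in house 5.
House 5's dessert must be cheesecake (nothing else left).
So house 3 gets fudge for dessert.
The sunflower grower is in house 2 (clue 12).
Clue 5 places the person who makes tarts in house 2.
From clue 8, the person who drives a van must be in house 2.
The only dessert still possible for house 1 is pudding.
The only vehicle still possible for house 1 is coupe.
House 3 flower: only rose fits.
The iris grower is in house 4 (clue 11).
So house 1 gets peony for flower.
So: house 1 = pudding/coupe/peony, house 2 = tarts/van/sunflower, house 3 = fudge/minivan/rose, house 4 = donuts/scooter/iris, house 5 = cheesecake/truck/carnation.

donuts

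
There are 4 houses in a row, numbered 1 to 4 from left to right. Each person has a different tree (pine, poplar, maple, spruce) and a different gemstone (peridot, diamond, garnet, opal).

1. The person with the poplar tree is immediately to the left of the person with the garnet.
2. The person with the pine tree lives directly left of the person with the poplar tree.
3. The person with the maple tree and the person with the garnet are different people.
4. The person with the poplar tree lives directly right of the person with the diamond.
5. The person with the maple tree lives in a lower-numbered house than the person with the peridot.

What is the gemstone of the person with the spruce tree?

House 4 tree: only spruce fits.
The person with the pine tree is narrowed to house 1 or 2; consider each.
Placing it in house 1 leads to a contradiction, so it's in house 2.
From clue 2, the person with the poplar tree must be in house 3.
By clue 4, the person with the diamond is in house 2.
House 1 tree: only maple fits.
That leaves opal as the gemstone for house 1.
The person with the garnet is in house 4 (clue 1).
So house 3 gets peridot for gemstone.
So: house 1 = maple/opal, house 2 = pine/diamond, house 3 = poplar/peridot, house 4 = spruce/garnet.

garnet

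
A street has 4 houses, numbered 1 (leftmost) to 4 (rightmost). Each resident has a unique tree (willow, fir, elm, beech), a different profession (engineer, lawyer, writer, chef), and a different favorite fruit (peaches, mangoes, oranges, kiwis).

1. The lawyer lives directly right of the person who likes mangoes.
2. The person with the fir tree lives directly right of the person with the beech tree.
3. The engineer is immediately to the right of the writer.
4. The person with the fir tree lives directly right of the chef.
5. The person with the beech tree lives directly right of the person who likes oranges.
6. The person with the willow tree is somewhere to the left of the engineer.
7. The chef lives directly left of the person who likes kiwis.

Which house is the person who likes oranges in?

The only profession still possible for house 1 is writer.
Clue 3 places the engineer in house 2.
The person with the willow tree is in house 1 (clue 6).
The only profession still possible for house 3 is chef.
House 4 profession: only lawyer fits.
By clue 1, the person who likes mangoes is in house 3.
Clue 4: the person with the fir tree is in house 4.
From clue 7, the person who likes kiwis must be in house 4.
Clue 2 places the person with the beech tree in house 3.
From clue 5, the person who likes oranges must be in house 2.
House 2 tree: only elm fits.
House 1's favorite fruit must be peaches (nothing else left).
So: house 1 = willow/writer/peaches, house 2 = elm/engineer/oranges, house 3 = beech/chef/mangoes, house 4 = fir/lawyer/kiwis.

2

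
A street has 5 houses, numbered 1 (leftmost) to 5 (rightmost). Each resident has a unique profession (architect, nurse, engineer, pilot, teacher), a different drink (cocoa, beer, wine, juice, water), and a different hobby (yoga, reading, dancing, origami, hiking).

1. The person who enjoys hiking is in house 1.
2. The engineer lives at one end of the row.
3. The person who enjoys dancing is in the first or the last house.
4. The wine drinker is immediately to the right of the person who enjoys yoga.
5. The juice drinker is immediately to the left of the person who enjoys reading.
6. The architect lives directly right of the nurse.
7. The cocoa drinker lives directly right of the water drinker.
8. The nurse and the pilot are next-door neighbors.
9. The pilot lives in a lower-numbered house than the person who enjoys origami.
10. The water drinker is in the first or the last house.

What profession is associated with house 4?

teacher

Clue 1 places the person who enjoys hiking in house 1.
From clue 10, the water drinker must be in house 1.
Clue 7 places the cocoa drinker in house 2.
House 5 hobby: only dancing fits.
From clue 5, the juice drinker must be in house 3.
The person who enjoys reading is in house 4 (clue 5).
From clue 4, the wine drinker must be in house 4.
Clue 4: the person who enjoys yoga is in house 3.
The only drink still possible for house 5 is beer.
House 2 hobby: only origami fits.
By clue 9, the pilot is in house 1.
Clue 8 places the nurse in house 2.
House 5's profession must be engineer (nothing else left).
The architect is in house 3 (clue 6).
House 4's profession must be teacher (nothing else left).
So: house 1 = pilot/water/hiking, house 2 = nurse/cocoa/origami, house 3 = architect/juice/yoga, house 4 = teacher/wine/reading, house 5 = engineer/beer/dancing.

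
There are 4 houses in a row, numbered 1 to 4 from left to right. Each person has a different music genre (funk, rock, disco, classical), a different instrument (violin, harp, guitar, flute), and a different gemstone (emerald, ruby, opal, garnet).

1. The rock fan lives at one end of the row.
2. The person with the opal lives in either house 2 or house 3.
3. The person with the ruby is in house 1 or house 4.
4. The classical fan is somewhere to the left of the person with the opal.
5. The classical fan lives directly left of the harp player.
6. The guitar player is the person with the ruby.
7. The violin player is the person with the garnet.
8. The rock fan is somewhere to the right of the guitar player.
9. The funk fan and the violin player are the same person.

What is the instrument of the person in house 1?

guitar

The rock fan is in house 4 (clue 8).
From clue 8, the guitar player must be in house 1.
Clue 6 places the person with the ruby in house 1.
That leaves flute as the instrument for house 4.
So house 4 gets emerald for gemstone.
The classical fan is narrowed to house 1 or 2; consider each.
Placing it in house 2 leads to a contradiction, so it's in house 1.
From clue 5, the harp player must be in house 2.
The only instrument still possible for house 3 is violin.
The person with the garnet is in house 3 (clue 7).
By clue 9, the funk fan is in house 3.
That leaves disco as the music genre for house 2.
House 2's gemstone must be opal (nothing else left).
So: house 1 = classical/guitar/ruby, house 2 = disco/harp/opal, house 3 = funk/violin/garnet, house 4 = rock/flute/emerald.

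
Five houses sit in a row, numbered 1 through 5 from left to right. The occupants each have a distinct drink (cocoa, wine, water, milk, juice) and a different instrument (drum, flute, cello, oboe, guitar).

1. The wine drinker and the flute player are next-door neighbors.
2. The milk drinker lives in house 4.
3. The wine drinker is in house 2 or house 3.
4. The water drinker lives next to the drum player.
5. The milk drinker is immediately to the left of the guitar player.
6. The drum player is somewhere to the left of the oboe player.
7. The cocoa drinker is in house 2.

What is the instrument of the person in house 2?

By clue 2, the milk drinker is in house 4.
The guitar player is in house 5 (clue 5).
From clue 7, the cocoa drinker must be in house 2.
House 3's drink must be wine (nothing else left).
From clue 6, the drum player must be in house 2.
So house 1 gets cello for instrument.
House 3's instrument must be oboe (nothing else left).
The only instrument still possible for house 4 is flute.
By clue 4, the water drinker is in house 1.
That leaves juice as the drink for house 5.
So: house 1 = water/cello, house 2 = cocoa/drum, house 3 = wine/oboe, house 4 = milk/flute, house 5 = juice/guitar.

drum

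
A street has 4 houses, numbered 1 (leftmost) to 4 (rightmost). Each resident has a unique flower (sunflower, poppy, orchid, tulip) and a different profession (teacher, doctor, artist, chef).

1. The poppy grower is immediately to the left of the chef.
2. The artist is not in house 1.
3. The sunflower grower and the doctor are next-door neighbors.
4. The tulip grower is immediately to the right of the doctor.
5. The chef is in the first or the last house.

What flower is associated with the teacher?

Clue 5: the chef is in house 4.
By clue 1, the poppy grower is in house 3.
House 1 flower: only orchid fits.
The sunflower grower is narrowed to house 2 or 4; consider each.
Placing it in house 4 leads to a contradiction, so it's in house 2.
That leaves tulip as the flower for house 4.
The doctor is in house 3 (clue 4).
So house 1 gets teacher for profession.
The only profession still possible for house 2 is artist.
So: house 1 = orchid/teacher, house 2 = sunflower/artist, house 3 = poppy/doctor, house 4 = tulip/chef.

orchid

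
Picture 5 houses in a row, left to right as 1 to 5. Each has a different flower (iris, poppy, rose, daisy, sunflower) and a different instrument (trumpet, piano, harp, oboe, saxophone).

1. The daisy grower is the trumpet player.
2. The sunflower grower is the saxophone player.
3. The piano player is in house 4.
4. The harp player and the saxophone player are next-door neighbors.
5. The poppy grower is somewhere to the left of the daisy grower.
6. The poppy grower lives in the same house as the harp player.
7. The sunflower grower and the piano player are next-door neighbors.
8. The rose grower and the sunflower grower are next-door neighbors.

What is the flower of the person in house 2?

From clue 3, the piano player must be in house 4.
The harp player is in house 2 (clue 4).
By clue 4, the saxophone player is in house 3.
Clue 6 places the poppy grower in house 2.
House 1 flower: only iris fits.
So house 4 gets rose for flower.
So house 1 gets oboe for instrument.
House 5 instrument: only trumpet fits.
Clue 1: the daisy grower is in house 5.
By clue 2, the sunflower grower is in house 3.
So: house 1 = iris/oboe, house 2 = poppy/harp, house 3 = sunflower/saxophone, house 4 = rose/piano, house 5 = daisy/trumpet.

poppy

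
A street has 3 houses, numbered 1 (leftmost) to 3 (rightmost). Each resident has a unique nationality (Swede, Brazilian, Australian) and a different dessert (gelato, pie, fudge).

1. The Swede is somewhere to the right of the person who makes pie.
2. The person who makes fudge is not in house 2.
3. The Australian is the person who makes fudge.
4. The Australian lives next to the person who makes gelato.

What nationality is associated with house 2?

Swede

From clue 4, the person who makes gelato must be in house 2.
That leaves pie as the dessert for house 1.
The only dessert still possible for house 3 is fudge.
From clue 3, the Australian must be in house 3.
So house 1 gets Brazilian for nationality.
The only nationality still possible for house 2 is Swede.
So: house 1 = Brazilian/pie, house 2 = Swede/gelato, house 3 = Australian/fudge.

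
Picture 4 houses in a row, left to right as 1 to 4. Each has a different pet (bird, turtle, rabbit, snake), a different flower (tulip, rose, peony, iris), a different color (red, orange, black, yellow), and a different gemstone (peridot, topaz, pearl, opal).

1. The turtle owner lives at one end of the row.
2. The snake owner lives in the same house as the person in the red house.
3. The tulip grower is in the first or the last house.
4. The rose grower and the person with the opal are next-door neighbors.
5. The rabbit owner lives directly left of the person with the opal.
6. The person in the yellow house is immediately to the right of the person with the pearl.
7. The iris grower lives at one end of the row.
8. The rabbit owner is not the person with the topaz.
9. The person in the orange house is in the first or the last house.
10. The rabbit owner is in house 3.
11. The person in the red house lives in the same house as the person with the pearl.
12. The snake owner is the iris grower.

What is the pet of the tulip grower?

turtle

Clue 10 places the rabbit owner in house 3.
The only pet still possible for house 2 is bird.
From clue 2, the snake owner must be in house 1.
By clue 2, the person in the red house is in house 1.
From clue 5, the person with the opal must be in house 4.
Clue 11: the person with the pearl is in house 1.
The iris grower is in house 1 (clue 12).
House 4's pet must be turtle (nothing else left).
The only color still possible for house 4 is orange.
House 3's gemstone must be peridot (nothing else left).
Clue 4: the rose grower is in house 3.
By clue 6, the person in the yellow house is in house 2.
So house 2 gets peony for flower.
So house 4 gets tulip for flower.
That leaves black as the color for house 3.
The only gemstone still possible for house 2 is topaz.
So: house 1 = snake/iris/red/pearl, house 2 = bird/peony/yellow/topaz, house 3 = rabbit/rose/black/peridot, house 4 = turtle/tulip/orange/opal.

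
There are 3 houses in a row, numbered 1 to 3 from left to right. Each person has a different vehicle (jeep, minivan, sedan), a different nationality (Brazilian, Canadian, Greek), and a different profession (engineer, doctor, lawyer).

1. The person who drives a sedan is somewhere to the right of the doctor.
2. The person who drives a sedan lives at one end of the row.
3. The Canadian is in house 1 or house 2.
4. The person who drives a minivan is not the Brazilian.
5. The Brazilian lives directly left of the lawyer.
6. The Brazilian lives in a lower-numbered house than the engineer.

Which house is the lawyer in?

Clue 2: the person who drives a sedan is in house 3.
The only nationality still possible for house 3 is Greek.
So house 1 gets doctor for profession.
The person who drives a jeep is narrowed to house 1 or 2; consider each.
Placing it in house 2 leads to a contradiction, so it's in house 1.
House 2's vehicle must be minivan (nothing else left).
By clue 4, the Brazilian is in house 1.
By clue 5, the lawyer is in house 2.
So house 2 gets Canadian for nationality.
So house 3 gets engineer for profession.
So: house 1 = jeep/Brazilian/doctor, house 2 = minivan/Canadian/lawyer, house 3 = sedan/Greek/engineer.

2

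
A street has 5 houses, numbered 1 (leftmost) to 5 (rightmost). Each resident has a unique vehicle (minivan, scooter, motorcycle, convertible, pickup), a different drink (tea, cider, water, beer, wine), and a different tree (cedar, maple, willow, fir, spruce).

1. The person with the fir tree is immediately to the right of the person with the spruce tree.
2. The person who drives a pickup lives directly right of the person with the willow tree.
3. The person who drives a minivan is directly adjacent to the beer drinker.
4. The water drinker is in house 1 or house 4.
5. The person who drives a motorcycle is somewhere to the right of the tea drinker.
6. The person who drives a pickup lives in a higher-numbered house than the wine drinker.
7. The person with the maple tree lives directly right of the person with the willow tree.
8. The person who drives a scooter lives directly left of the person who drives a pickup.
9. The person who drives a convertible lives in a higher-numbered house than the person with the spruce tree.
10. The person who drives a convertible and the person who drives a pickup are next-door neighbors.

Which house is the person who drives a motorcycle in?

2

The water drinker is narrowed to house 1 or 4; consider each.
Placing it in house 1 leads to a contradiction, so it's in house 4.
The tea drinker is narrowed to house 1 or 2 or 3; consider each.
Placing it in house 2 and house 3 leads to a contradiction, so it's in house 1.
House 1's vehicle must be minivan (nothing else left).
The beer drinker is in house 2 (clue 3).
House 3 drink: only wine fits.
So house 5 gets cider for drink.
That leaves motorcycle as the vehicle for house 2.
The person who drives a pickup is narrowed to house 4 or 5; consider each.
Placing it in house 5 leads to a contradiction, so it's in house 4.
Clue 2: the person with the willow tree is in house 3.
Clue 7: the person with the maple tree is in house 4.
The person who drives a scooter is in house 3 (clue 8).
The only vehicle still possible for house 5 is convertible.
Clue 1: the person with the fir tree is in house 2.
From clue 1, the person with the spruce tree must be in house 1.
House 5 tree: only cedar fits.
So: house 1 = minivan/tea/spruce, house 2 = motorcycle/beer/fir, house 3 = scooter/wine/willow, house 4 = pickup/water/maple, house 5 = convertible/cider/cedar.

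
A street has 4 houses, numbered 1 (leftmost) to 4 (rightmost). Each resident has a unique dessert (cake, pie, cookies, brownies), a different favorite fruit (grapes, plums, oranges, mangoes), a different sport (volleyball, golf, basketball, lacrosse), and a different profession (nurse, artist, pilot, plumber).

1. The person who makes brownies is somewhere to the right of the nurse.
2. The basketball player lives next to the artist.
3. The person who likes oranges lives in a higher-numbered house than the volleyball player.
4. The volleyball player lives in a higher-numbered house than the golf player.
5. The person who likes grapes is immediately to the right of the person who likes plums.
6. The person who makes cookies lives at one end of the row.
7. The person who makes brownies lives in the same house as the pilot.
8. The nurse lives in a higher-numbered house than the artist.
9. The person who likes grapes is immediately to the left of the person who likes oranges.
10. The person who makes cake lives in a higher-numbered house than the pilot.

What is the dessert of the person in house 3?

brownies

That leaves plumber as the profession for house 4.
Clue 7 places the person who makes brownies in house 3.
The pilot is in house 3 (clue 7).
Clue 10 places the person who makes cake in house 4.
The only dessert still possible for house 1 is cookies.
House 2's dessert must be pie (nothing else left).
So house 4 gets lacrosse for sport.
House 1's profession must be artist (nothing else left).
House 2's profession must be nurse (nothing else left).
By clue 2, the basketball player is in house 2.
House 1's sport must be golf (nothing else left).
So house 3 gets volleyball for sport.
Clue 3: the person who likes oranges is in house 4.
The person who likes grapes is in house 3 (clue 9).
From clue 5, the person who likes plums must be in house 2.
The only favorite fruit still possible for house 1 is mangoes.
So: house 1 = cookies/mangoes/golf/artist, house 2 = pie/plums/basketball/nurse, house 3 = brownies/grapes/volleyball/pilot, house 4 = cake/oranges/lacrosse/plumber.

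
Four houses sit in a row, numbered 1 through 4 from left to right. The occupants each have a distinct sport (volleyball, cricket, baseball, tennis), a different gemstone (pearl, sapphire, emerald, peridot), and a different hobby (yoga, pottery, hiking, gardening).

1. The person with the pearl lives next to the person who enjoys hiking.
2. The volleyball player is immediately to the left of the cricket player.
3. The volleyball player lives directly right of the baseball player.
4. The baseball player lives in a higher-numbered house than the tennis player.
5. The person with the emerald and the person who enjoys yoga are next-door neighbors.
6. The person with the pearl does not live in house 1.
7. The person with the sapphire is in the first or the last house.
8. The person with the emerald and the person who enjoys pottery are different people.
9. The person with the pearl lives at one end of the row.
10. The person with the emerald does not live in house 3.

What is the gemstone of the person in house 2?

The baseball player is in house 2 (clue 4).
By clue 4, the tennis player is in house 1.
By clue 9, the person with the pearl is in house 4.
House 4's sport must be cricket (nothing else left).
House 1 gemstone: only sapphire fits.
The only gemstone still possible for house 2 is emerald.
House 3 gemstone: only peridot fits.
From clue 1, the person who enjoys hiking must be in house 3.
So house 3 gets volleyball for sport.
So house 2 gets gardening for hobby.
House 4's hobby must be pottery (nothing else left).
So house 1 gets yoga for hobby.
So: house 1 = tennis/sapphire/yoga, house 2 = baseball/emerald/gardening, house 3 = volleyball/peridot/hiking, house 4 = cricket/pearl/pottery.

emerald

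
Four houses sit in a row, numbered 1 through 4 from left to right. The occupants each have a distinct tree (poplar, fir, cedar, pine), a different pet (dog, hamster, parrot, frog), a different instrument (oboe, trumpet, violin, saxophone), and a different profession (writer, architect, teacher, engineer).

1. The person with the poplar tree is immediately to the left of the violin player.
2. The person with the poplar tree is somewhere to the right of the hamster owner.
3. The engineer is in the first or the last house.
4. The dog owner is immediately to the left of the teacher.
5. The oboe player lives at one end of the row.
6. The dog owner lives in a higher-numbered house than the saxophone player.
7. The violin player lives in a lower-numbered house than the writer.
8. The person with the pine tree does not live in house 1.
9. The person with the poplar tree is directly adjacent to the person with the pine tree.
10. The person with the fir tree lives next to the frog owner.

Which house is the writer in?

By clue 1, the person with the poplar tree is in house 2.
By clue 1, the violin player is in house 3.
Clue 2: the hamster owner is in house 1.
By clue 7, the writer is in house 4.
Clue 9: the person with the pine tree is in house 3.
The only profession still possible for house 1 is engineer.
House 2 profession: only architect fits.
The only profession still possible for house 3 is teacher.
Clue 4 places the dog owner in house 2.
Clue 6 places the saxophone player in house 1.
House 3 pet: only frog fits.
That leaves parrot as the pet for house 4.
The only instrument still possible for house 2 is trumpet.
The only instrument still possible for house 4 is oboe.
The person with the fir tree is in house 4 (clue 10).
That leaves cedar as the tree for house 1.
So: house 1 = cedar/hamster/saxophone/engineer, house 2 = poplar/dog/trumpet/architect, house 3 = pine/frog/violin/teacher, house 4 = fir/parrot/oboe/writer.

4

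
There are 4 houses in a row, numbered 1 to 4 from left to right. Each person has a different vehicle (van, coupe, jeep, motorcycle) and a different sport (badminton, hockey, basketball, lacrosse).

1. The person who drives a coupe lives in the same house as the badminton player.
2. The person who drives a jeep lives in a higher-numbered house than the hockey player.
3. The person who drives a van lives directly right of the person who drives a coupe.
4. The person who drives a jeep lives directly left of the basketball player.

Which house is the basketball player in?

4

The person who drives a jeep is narrowed to house 2 or 3; consider each.
Placing it in house 2 leads to a contradiction, so it's in house 3.
By clue 4, the basketball player is in house 4.
The person who drives a van is in house 2 (clue 3).
The person who drives a coupe is in house 1 (clue 3).
House 4 vehicle: only motorcycle fits.
The only sport still possible for house 3 is lacrosse.
Clue 1: the badminton player is in house 1.
So house 2 gets hockey for sport.
So: house 1 = coupe/badminton, house 2 = van/hockey, house 3 = jeep/lacrosse, house 4 = motorcycle/basketball.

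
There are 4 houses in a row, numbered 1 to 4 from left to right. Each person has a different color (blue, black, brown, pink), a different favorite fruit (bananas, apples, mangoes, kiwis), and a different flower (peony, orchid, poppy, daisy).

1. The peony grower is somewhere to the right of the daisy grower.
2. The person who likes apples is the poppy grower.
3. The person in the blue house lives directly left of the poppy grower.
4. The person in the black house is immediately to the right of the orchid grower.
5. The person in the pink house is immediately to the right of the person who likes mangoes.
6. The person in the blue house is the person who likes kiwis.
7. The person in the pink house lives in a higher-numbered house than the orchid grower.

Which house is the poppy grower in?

2

The person in the black house is narrowed to house 2 or 3 or 4; consider each.
Placing it in house 3 and house 4 leads to a contradiction, so it's in house 2.
Clue 4 places the orchid grower in house 1.
The person in the blue house is narrowed to house 1 or 3; consider each.
Placing it in house 3 leads to a contradiction, so it's in house 1.
Clue 3 places the poppy grower in house 2.
From clue 6, the person who likes kiwis must be in house 1.
The only flower still possible for house 3 is daisy.
House 4 flower: only peony fits.
Clue 2: the person who likes apples is in house 2.
The only favorite fruit still possible for house 3 is mangoes.
House 4's favorite fruit must be bananas (nothing else left).
Clue 5 places the person in the pink house in house 4.
House 3 color: only brown fits.
So: house 1 = blue/kiwis/orchid, house 2 = black/apples/poppy, house 3 = brown/mangoes/daisy, house 4 = pink/bananas/peony.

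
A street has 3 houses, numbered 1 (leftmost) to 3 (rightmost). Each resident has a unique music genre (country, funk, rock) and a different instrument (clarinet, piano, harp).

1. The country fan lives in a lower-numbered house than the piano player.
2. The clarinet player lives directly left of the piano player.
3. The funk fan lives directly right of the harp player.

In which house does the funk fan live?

The only instrument still possible for house 3 is piano.
From clue 2, the clarinet player must be in house 2.
That leaves harp as the instrument for house 1.
Clue 3 places the funk fan in house 2.
House 3 music genre: only rock fits.
The only music genre still possible for house 1 is country.
So: house 1 = country/harp, house 2 = funk/clarinet, house 3 = rock/piano.

2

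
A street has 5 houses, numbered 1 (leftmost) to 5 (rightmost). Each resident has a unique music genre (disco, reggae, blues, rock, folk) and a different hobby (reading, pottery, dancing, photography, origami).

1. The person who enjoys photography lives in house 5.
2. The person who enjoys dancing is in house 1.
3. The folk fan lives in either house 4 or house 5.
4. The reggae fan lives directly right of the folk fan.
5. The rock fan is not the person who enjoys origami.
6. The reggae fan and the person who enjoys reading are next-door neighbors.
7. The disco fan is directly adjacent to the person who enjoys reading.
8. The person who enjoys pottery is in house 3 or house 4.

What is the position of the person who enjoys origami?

Clue 1: the person who enjoys photography is in house 5.
Clue 2: the person who enjoys dancing is in house 1.
The reggae fan is in house 5 (clue 4).
Clue 4: the folk fan is in house 4.
Clue 6: the person who enjoys reading is in house 4.
So house 2 gets origami for hobby.
The only hobby still possible for house 3 is pottery.
So house 1 gets rock for music genre.
House 2 music genre: only blues fits.
So house 3 gets disco for music genre.
So: house 1 = rock/dancing, house 2 = blues/origami, house 3 = disco/pottery, house 4 = folk/reading, house 5 = reggae/photography.

2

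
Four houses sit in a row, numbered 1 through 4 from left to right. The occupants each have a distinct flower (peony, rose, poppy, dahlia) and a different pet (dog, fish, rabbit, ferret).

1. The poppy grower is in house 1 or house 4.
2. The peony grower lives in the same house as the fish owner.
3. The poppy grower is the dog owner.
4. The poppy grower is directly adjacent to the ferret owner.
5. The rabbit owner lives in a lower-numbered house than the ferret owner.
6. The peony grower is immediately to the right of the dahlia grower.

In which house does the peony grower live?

2

The poppy grower is narrowed to house 1 or 4; consider each.
Placing it in house 1 leads to a contradiction, so it's in house 4.
The dog owner is in house 4 (clue 3).
From clue 4, the ferret owner must be in house 3.
House 1's pet must be rabbit (nothing else left).
That leaves fish as the pet for house 2.
Clue 2 places the peony grower in house 2.
The dahlia grower is in house 1 (clue 6).
So house 3 gets rose for flower.
So: house 1 = dahlia/rabbit, house 2 = peony/fish, house 3 = rose/ferret, house 4 = poppy/dog.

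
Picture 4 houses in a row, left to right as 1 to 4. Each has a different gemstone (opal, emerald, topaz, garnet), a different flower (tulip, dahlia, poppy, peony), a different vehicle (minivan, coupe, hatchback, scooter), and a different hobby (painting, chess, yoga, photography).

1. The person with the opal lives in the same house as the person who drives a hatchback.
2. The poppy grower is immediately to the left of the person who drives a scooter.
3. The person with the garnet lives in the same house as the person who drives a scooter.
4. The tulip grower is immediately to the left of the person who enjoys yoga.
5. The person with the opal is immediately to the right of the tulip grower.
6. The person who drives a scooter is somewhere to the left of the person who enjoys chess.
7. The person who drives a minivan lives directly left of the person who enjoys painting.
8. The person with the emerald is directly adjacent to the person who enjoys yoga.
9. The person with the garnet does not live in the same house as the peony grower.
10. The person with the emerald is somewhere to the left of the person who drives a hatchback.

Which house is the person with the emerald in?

3

So house 1 gets photography for hobby.
The person with the garnet is narrowed to house 2 or 3; consider each.
Placing it in house 3 leads to a contradiction, so it's in house 2.
From clue 3, the person who drives a scooter must be in house 2.
Clue 2: the poppy grower is in house 1.
House 3's hobby must be chess (nothing else left).
Clue 4 places the tulip grower in house 3.
Clue 4: the person who enjoys yoga is in house 4.
The person with the opal is in house 4 (clue 5).
The person with the emerald is in house 3 (clue 8).
By clue 10, the person who drives a hatchback is in house 4.
The only gemstone still possible for house 1 is topaz.
House 2 flower: only dahlia fits.
House 4 flower: only peony fits.
So house 2 gets painting for hobby.
From clue 7, the person who drives a minivan must be in house 1.
The only vehicle still possible for house 3 is coupe.
So: house 1 = topaz/poppy/minivan/photography, house 2 = garnet/dahlia/scooter/painting, house 3 = emerald/tulip/coupe/chess, house 4 = opal/peony/hatchback/yoga.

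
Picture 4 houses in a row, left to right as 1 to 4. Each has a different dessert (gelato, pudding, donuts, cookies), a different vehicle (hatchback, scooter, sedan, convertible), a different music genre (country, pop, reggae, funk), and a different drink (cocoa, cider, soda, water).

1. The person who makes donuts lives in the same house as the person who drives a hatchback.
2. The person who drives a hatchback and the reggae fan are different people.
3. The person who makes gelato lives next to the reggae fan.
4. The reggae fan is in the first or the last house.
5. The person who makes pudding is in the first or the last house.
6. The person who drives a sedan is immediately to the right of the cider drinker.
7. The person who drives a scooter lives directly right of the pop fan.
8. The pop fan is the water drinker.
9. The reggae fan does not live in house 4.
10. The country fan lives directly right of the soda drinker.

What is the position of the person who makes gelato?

Clue 9: the reggae fan is in house 1.
House 4 drink: only cocoa fits.
From clue 3, the person who makes gelato must be in house 2.
House 1 vehicle: only convertible fits.
That leaves sedan as the vehicle for house 2.
By clue 6, the cider drinker is in house 1.
The person who makes donuts is narrowed to house 3 or 4; consider each.
Placing it in house 3 leads to a contradiction, so it's in house 4.
By clue 1, the person who drives a hatchback is in house 4.
The only dessert still possible for house 3 is cookies.
So house 3 gets scooter for vehicle.
Clue 7: the pop fan is in house 2.
Clue 8 places the water drinker in house 2.
House 1's dessert must be pudding (nothing else left).
So house 3 gets soda for drink.
Clue 10: the country fan is in house 4.
House 3 music genre: only funk fits.
So: house 1 = pudding/convertible/reggae/cider, house 2 = gelato/sedan/pop/water, house 3 = cookies/scooter/funk/soda, house 4 = donuts/hatchback/country/cocoa.

2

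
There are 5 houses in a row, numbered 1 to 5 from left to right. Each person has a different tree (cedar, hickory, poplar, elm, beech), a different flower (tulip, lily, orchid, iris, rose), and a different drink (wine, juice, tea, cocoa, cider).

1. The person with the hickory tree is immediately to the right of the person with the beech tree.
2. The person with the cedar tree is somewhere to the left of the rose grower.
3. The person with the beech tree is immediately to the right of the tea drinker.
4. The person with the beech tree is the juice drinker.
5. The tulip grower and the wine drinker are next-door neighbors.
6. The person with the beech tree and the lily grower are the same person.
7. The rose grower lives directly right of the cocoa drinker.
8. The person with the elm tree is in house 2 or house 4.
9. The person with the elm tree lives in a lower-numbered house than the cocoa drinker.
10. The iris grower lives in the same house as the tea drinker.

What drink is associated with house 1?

By clue 9, the person with the elm tree is in house 2.
The person with the beech tree is narrowed to house 3 or 4; consider each.
Placing it in house 4 leads to a contradiction, so it's in house 3.
The person with the hickory tree is in house 4 (clue 1).
Clue 3 places the tea drinker in house 2.
The juice drinker is in house 3 (clue 4).
The lily grower is in house 3 (clue 6).
Clue 10 places the iris grower in house 2.
House 5's tree must be poplar (nothing else left).
House 4 drink: only cocoa fits.
By clue 5, the tulip grower is in house 4.
From clue 5, the wine drinker must be in house 5.
By clue 7, the rose grower is in house 5.
House 1 tree: only cedar fits.
House 1's flower must be orchid (nothing else left).
That leaves cider as the drink for house 1.
So: house 1 = cedar/orchid/cider, house 2 = elm/iris/tea, house 3 = beech/lily/juice, house 4 = hickory/tulip/cocoa, house 5 = poplar/rose/wine.

cider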